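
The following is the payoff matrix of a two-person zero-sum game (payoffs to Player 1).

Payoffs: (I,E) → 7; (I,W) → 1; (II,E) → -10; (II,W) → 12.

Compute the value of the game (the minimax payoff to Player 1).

Row minima: I → 1, II → -10; maximin = 1.
Column maxima: E → 7, W → 12; minimax = 7.
1 ≠ 7, so there is no saddle point; optimal play is mixed.
Let Player 1 play I with probability p. Expected payoff against E: 7p + (-10)(1−p) = 17p − 10; against W: 1p + 12(1−p) = −11p + 12.
Setting these equal: 17p − 10 = −11p + 12 ⇒ 28p = 22 ⇒ p = 11/14, and the value is (17)·(11/14) − 10 = 47/14.
For Player 2: with q = P(E), equating I's and II's payoffs gives 6q + 1 = −22q + 12 ⇒ q = 11/28.

47/14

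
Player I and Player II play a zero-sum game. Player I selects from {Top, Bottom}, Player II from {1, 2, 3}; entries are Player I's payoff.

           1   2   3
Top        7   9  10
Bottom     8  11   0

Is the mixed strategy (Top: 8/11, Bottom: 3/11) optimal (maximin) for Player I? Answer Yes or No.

Against 1 this mix gives (8/11)·7 + (3/11)·8 = 80/11.
Against 2 this mix gives (8/11)·9 + (3/11)·11 = 105/11.
Against 3 this mix gives (8/11)·10 + (3/11)·0 = 80/11.
All of Player II's active replies (1, 3) yield 80/11, and no column does worse for Player I. The mix makes Player II indifferent and guarantees 80/11, so it is optimal.

Yes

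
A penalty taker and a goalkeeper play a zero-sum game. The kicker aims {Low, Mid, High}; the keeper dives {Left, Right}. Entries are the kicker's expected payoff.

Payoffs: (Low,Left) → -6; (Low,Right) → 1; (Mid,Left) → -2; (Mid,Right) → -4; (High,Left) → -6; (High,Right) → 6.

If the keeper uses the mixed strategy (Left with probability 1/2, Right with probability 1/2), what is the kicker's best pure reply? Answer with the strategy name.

High

Expected payoff of Low: (1/2)·(-6) + (1/2)·1 = -5/2.
Expected payoff of Mid: (1/2)·(-2) + (1/2)·(-4) = -3.
Expected payoff of High: (1/2)·(-6) + (1/2)·6 = 0.
The largest is 0, so the kicker's best response is High.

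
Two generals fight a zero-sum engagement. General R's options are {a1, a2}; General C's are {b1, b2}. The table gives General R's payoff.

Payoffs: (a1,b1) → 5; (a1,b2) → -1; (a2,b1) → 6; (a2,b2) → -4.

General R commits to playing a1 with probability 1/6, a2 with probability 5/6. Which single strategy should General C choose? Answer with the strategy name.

b2

If General C plays b1, General R's expected payoff is (1/6)·5 + (5/6)·6 = 35/6.
If General C plays b2, General R's expected payoff is (1/6)·(-1) + (5/6)·(-4) = -7/2.
General C minimizes General R's payoff; the smallest is -7/2, so the best response is b2.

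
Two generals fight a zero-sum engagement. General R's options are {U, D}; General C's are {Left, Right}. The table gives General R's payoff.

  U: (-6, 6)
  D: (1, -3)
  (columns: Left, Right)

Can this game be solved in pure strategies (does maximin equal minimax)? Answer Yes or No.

Row minima: U → -6, D → -3; maximin = -3.
Column maxima: Left → 1, Right → 6; minimax = 1.
-3 ≠ 1, so no pure-strategy equilibrium exists.

No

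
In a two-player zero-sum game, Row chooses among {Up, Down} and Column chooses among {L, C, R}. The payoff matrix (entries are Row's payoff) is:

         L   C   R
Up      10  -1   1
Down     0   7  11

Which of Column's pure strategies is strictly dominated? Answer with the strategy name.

R

C holds Row's payoff strictly below R in every row: -1 < 1, 7 < 11.
So R is strictly dominated for Column.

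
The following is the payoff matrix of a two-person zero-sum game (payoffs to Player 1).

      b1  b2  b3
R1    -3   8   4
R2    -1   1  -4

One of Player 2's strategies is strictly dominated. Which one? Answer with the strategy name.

b2

b1 holds Player 1's payoff strictly below b2 in every row: -3 < 8, -1 < 1.
So b2 is strictly dominated for Player 2.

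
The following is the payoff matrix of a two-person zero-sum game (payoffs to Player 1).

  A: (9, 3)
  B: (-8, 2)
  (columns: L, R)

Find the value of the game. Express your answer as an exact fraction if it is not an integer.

Row minima: A → 3, B → -8; maximin = 3.
Column maxima: L → 9, R → 3; minimax = 3.
Since maximin = minimax = 3, there is a saddle point and the value is 3.

3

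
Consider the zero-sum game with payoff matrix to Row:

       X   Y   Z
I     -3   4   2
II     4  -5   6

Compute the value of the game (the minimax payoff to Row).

1/16

Row minima: I → -3, II → -5; maximin = -3.
Column maxima: X → 4, Y → 4, Z → 6; minimax = 4.
-3 ≠ 4, so there is no saddle point; optimal play is mixed.
Z is strictly dominated by X (it gives Row strictly more in every row), so Column never plays it.
On the remaining 2×2 (I, II vs X, Y):
Let Row play I with probability p. Expected payoff against X: (-3)p + 4(1−p) = −7p + 4; against Y: 4p + (-5)(1−p) = 9p − 5.
Setting these equal: −7p + 4 = 9p − 5 ⇒ −16p = -9 ⇒ p = 9/16, and the value is (-7)·(9/16) + 4 = 1/16.
For Column: with q = P(X), equating I's and II's payoffs gives −7q + 4 = 9q − 5 ⇒ q = 9/16.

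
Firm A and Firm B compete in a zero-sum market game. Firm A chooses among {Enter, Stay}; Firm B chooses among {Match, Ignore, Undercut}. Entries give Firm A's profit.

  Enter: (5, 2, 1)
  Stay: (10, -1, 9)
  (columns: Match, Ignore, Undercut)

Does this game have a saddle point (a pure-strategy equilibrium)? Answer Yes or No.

Row minima: Enter → 1, Stay → -1; maximin = 1.
Column maxima: Match → 10, Ignore → 2, Undercut → 9; minimax = 2.
1 ≠ 2, so no pure-strategy equilibrium exists.

No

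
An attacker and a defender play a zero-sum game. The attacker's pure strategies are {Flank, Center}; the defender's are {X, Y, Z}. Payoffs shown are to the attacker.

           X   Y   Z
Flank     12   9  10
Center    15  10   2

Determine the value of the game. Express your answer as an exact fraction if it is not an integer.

82/9

Row minima: Flank → 9, Center → 2; maximin = 9.
Column maxima: X → 15, Y → 10, Z → 10; minimax = 10.
9 ≠ 10, so there is no saddle point; optimal play is mixed.
X is strictly dominated by Y (it gives the attacker strictly more in every row), so the defender never plays it.
On the remaining 2×2 (Flank, Center vs Y, Z):
Let the attacker play Flank with probability p. Expected payoff against Y: 9p + 10(1−p) = −p + 10; against Z: 10p + 2(1−p) = 8p + 2.
Setting these equal: −p + 10 = 8p + 2 ⇒ −9p = -8 ⇒ p = 8/9, and the value is (-1)·(8/9) + 10 = 82/9.
For the defender: with q = P(Y), equating Flank's and Center's payoffs gives −q + 10 = 8q + 2 ⇒ q = 8/9.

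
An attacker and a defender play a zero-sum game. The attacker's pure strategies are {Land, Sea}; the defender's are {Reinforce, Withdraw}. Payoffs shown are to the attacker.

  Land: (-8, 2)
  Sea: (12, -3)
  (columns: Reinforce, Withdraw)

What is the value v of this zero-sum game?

Row minima: Land → -8, Sea → -3; maximin = -3.
Column maxima: Reinforce → 12, Withdraw → 2; minimax = 2.
-3 ≠ 2, so there is no saddle point; optimal play is mixed.
Let the attacker play Land with probability p. Expected payoff against Reinforce: (-8)p + 12(1−p) = −20p + 12; against Withdraw: 2p + (-3)(1−p) = 5p − 3.
Setting these equal: −20p + 12 = 5p − 3 ⇒ −25p = -15 ⇒ p = 3/5, and the value is (-20)·(3/5) + 12 = 0.
For the defender: with q = P(Reinforce), equating Land's and Sea's payoffs gives −10q + 2 = 15q − 3 ⇒ q = 1/5.

0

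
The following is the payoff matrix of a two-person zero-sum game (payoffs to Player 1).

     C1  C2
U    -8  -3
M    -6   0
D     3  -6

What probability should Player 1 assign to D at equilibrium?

Row minima: U → -8, M → -6, D → -6; maximin = -6.
Column maxima: C1 → 3, C2 → 0; minimax = 0.
-6 ≠ 0, so there is no saddle point; optimal play is mixed.
U is strictly dominated by M, so Player 1 never plays it.
On the remaining 2×2 (M, D vs C1, C2):
Let Player 1 play M with probability p. Expected payoff against C1: (-6)p + 3(1−p) = −9p + 3; against C2: 0p + (-6)(1−p) = 6p − 6.
Setting these equal: −9p + 3 = 6p − 6 ⇒ −15p = -9 ⇒ p = 3/5, and the value is (-9)·(3/5) + 3 = -12/5.
For Player 2: with q = P(C1), equating M's and D's payoffs gives −6q = 9q − 6 ⇒ q = 2/5.

2/5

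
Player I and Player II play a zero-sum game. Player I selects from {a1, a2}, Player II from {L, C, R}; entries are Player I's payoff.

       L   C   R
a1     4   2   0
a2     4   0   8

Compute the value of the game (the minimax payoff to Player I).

8/5

Row minima: a1 → 0, a2 → 0; maximin = 0.
Column maxima: L → 4, C → 2, R → 8; minimax = 2.
0 ≠ 2, so there is no saddle point; optimal play is mixed.
L is strictly dominated by C (it gives Player I strictly more in every row), so Player II never plays it.
On the remaining 2×2 (a1, a2 vs C, R):
Let Player I play a1 with probability p. Expected payoff against C: 2p + 0(1−p) = 2p; against R: 0p + 8(1−p) = −8p + 8.
Setting these equal: 2p = −8p + 8 ⇒ 10p = 8 ⇒ p = 4/5, and the value is (2)·(4/5) = 8/5.
For Player II: with q = P(C), equating a1's and a2's payoffs gives 2q = −8q + 8 ⇒ q = 4/5.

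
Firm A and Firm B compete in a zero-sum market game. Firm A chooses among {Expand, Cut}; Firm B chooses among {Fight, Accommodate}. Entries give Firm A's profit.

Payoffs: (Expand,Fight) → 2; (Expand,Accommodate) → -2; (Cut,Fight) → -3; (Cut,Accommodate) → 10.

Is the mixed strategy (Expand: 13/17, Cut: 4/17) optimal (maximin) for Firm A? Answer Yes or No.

Against Fight this mix gives (13/17)·2 + (4/17)·(-3) = 14/17.
Against Accommodate this mix gives (13/17)·(-2) + (4/17)·10 = 14/17.
All of Firm B's active replies (Fight, Accommodate) yield 14/17, and no column does worse for Firm A. The mix makes Firm B indifferent and guarantees 14/17, so it is optimal.

Yes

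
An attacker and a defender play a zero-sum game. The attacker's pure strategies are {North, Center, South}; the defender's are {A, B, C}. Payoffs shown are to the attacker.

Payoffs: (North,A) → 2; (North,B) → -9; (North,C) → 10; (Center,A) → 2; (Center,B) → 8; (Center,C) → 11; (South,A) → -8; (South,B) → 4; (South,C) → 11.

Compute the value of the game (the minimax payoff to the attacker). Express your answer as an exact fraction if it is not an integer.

Row minima: North → -9, Center → 2, South → -8; maximin = 2.
Column maxima: A → 2, B → 8, C → 11; minimax = 2.
Since maximin = minimax = 2, there is a saddle point and the value is 2.

2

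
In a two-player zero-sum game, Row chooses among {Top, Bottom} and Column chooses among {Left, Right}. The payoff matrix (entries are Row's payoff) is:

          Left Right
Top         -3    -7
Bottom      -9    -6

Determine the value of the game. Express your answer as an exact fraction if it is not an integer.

Row minima: Top → -7, Bottom → -9; maximin = -7.
Column maxima: Left → -3, Right → -6; minimax = -6.
-7 ≠ -6, so there is no saddle point; optimal play is mixed.
Let Row play Top with probability p. Expected payoff against Left: (-3)p + (-9)(1−p) = 6p − 9; against Right: (-7)p + (-6)(1−p) = −p − 6.
Setting these equal: 6p − 9 = −p − 6 ⇒ 7p = 3 ⇒ p = 3/7, and the value is (6)·(3/7) − 9 = -45/7.
For Column: with q = P(Left), equating Top's and Bottom's payoffs gives 4q − 7 = −3q − 6 ⇒ q = 1/7.

-45/7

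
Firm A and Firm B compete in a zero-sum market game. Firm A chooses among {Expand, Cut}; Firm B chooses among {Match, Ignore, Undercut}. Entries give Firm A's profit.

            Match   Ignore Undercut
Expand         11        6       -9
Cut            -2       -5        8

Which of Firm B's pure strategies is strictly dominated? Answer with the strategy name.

Match

Ignore holds Firm A's payoff strictly below Match in every row: 6 < 11, -5 < -2.
So Match is strictly dominated for Firm B.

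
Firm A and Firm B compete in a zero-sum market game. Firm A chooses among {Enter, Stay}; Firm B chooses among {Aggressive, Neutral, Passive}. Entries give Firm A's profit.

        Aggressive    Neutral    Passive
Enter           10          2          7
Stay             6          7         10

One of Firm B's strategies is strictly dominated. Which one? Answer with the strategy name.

Neutral holds Firm A's payoff strictly below Passive in every row: 2 < 7, 7 < 10.
So Passive is strictly dominated for Firm B.

Passive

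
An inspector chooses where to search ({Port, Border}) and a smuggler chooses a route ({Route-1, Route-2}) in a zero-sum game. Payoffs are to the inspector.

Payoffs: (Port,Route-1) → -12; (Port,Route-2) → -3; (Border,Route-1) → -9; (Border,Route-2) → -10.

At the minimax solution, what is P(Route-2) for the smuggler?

Row minima: Port → -12, Border → -10; maximin = -10.
Column maxima: Route-1 → -9, Route-2 → -3; minimax = -9.
-10 ≠ -9, so there is no saddle point; optimal play is mixed.
Let the inspector play Port with probability p. Expected payoff against Route-1: (-12)p + (-9)(1−p) = −3p − 9; against Route-2: (-3)p + (-10)(1−p) = 7p − 10.
Setting these equal: −3p − 9 = 7p − 10 ⇒ −10p = -1 ⇒ p = 1/10, and the value is (-3)·(1/10) − 9 = -93/10.
For the smuggler: with q = P(Route-1), equating Port's and Border's payoffs gives −9q − 3 = q − 10 ⇒ q = 7/10.

3/10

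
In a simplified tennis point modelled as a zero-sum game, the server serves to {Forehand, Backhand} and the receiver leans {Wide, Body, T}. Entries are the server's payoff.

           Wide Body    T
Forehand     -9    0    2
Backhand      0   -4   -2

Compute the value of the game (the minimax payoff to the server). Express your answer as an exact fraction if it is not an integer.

Row minima: Forehand → -9, Backhand → -4; maximin = -4.
Column maxima: Wide → 0, Body → 0, T → 2; minimax = 0.
-4 ≠ 0, so there is no saddle point; optimal play is mixed.
T is strictly dominated by Body (it gives the server strictly more in every row), so the receiver never plays it.
On the remaining 2×2 (Forehand, Backhand vs Wide, Body):
Let the server play Forehand with probability p. Expected payoff against Wide: (-9)p + 0(1−p) = −9p; against Body: 0p + (-4)(1−p) = 4p − 4.
Setting these equal: −9p = 4p − 4 ⇒ −13p = -4 ⇒ p = 4/13, and the value is (-9)·(4/13) = -36/13.
For the receiver: with q = P(Wide), equating Forehand's and Backhand's payoffs gives −9q = 4q − 4 ⇒ q = 4/13.

-36/13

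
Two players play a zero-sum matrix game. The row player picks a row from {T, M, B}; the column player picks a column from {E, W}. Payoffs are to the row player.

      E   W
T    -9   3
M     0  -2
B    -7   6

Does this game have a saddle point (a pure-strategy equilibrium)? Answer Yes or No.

Row minima: T → -9, M → -2, B → -7; maximin = -2.
Column maxima: E → 0, W → 6; minimax = 0.
-2 ≠ 0, so no pure-strategy equilibrium exists.

No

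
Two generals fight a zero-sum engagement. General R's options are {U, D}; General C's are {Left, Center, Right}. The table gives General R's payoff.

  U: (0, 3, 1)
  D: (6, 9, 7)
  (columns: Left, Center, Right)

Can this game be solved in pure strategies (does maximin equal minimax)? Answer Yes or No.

Row minima: U → 0, D → 6; maximin = 6.
Column maxima: Left → 6, Center → 9, Right → 7; minimax = 6.
maximin = minimax = 6, so a saddle point exists.

Yes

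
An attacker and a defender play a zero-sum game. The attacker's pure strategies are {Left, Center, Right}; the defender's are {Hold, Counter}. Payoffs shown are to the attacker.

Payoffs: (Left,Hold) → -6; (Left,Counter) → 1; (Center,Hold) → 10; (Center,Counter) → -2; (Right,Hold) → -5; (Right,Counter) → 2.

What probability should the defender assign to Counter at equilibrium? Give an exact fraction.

15/19

Row minima: Left → -6, Center → -2, Right → -5; maximin = -2.
Column maxima: Hold → 10, Counter → 2; minimax = 2.
-2 ≠ 2, so there is no saddle point; optimal play is mixed.
Left is strictly dominated by Right, so the attacker never plays it.
On the remaining 2×2 (Center, Right vs Hold, Counter):
Let the attacker play Center with probability p. Expected payoff against Hold: 10p + (-5)(1−p) = 15p − 5; against Counter: (-2)p + 2(1−p) = −4p + 2.
Setting these equal: 15p − 5 = −4p + 2 ⇒ 19p = 7 ⇒ p = 7/19, and the value is (15)·(7/19) − 5 = 10/19.
For the defender: with q = P(Hold), equating Center's and Right's payoffs gives 12q − 2 = −7q + 2 ⇒ q = 4/19.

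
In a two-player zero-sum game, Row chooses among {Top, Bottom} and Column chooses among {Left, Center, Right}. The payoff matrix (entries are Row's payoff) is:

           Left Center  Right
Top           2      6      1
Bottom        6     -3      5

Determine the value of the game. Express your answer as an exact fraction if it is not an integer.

Row minima: Top → 1, Bottom → -3; maximin = 1.
Column maxima: Left → 6, Center → 6, Right → 5; minimax = 5.
1 ≠ 5, so there is no saddle point; optimal play is mixed.
Left is strictly dominated by Right (it gives Row strictly more in every row), so Column never plays it.
On the remaining 2×2 (Top, Bottom vs Center, Right):
Let Row play Top with probability p. Expected payoff against Center: 6p + (-3)(1−p) = 9p − 3; against Right: 1p + 5(1−p) = −4p + 5.
Setting these equal: 9p − 3 = −4p + 5 ⇒ 13p = 8 ⇒ p = 8/13, and the value is (9)·(8/13) − 3 = 33/13.
For Column: with q = P(Center), equating Top's and Bottom's payoffs gives 5q + 1 = −8q + 5 ⇒ q = 4/13.

33/13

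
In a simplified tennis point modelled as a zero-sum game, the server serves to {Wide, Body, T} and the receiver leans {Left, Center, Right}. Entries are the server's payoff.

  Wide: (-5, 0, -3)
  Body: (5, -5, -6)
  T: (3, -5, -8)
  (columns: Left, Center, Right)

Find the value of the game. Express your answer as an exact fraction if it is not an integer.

-45/13

Row minima: Wide → -5, Body → -6, T → -8; maximin = -5.
Column maxima: Left → 5, Center → 0, Right → -3; minimax = -3.
-5 ≠ -3, so there is no saddle point; optimal play is mixed.
Center is strictly dominated by Right (it gives the server strictly more in every row), so the receiver never plays it.
With Center eliminated, T is strictly dominated by Body (Body gives the server strictly more in every remaining column), so the server never plays it.
On the remaining 2×2 (Wide, Body vs Left, Right):
Let the server play Wide with probability p. Expected payoff against Left: (-5)p + 5(1−p) = −10p + 5; against Right: (-3)p + (-6)(1−p) = 3p − 6.
Setting these equal: −10p + 5 = 3p − 6 ⇒ −13p = -11 ⇒ p = 11/13, and the value is (-10)·(11/13) + 5 = -45/13.
For the receiver: with q = P(Left), equating Wide's and Body's payoffs gives −2q − 3 = 11q − 6 ⇒ q = 3/13.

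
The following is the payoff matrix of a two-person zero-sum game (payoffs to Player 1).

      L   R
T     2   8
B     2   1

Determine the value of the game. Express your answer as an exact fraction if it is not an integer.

2

Row minima: T → 2, B → 1; maximin = 2.
Column maxima: L → 2, R → 8; minimax = 2.
Since maximin = minimax = 2, there is a saddle point and the value is 2.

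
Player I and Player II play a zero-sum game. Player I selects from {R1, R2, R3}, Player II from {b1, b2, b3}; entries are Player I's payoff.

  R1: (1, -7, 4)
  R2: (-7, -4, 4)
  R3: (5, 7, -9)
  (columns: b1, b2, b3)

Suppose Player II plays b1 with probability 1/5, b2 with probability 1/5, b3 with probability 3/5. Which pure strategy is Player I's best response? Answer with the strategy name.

Expected payoff of R1: (1/5)·1 + (1/5)·(-7) + (3/5)·4 = 6/5.
Expected payoff of R2: (1/5)·(-7) + (1/5)·(-4) + (3/5)·4 = 1/5.
Expected payoff of R3: (1/5)·5 + (1/5)·7 + (3/5)·(-9) = -3.
The largest is 6/5, so Player I's best response is R1.

R1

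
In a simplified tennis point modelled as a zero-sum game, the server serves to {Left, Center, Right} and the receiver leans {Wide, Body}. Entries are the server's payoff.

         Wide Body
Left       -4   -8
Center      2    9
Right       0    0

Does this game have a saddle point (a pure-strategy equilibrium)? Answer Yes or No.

Yes

Row minima: Left → -8, Center → 2, Right → 0; maximin = 2.
Column maxima: Wide → 2, Body → 9; minimax = 2.
maximin = minimax = 2, so a saddle point exists.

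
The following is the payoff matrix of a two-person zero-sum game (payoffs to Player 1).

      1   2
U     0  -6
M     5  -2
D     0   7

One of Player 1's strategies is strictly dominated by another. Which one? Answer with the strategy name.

U

M gives a strictly higher payoff than U against every column: 5 > 0, -2 > -6.
So U is strictly dominated and Player 1 never plays it.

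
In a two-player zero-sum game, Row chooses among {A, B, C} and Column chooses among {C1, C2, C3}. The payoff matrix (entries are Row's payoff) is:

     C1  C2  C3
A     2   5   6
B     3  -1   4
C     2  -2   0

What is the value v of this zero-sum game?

17/7

Row minima: A → 2, B → -1, C → -2; maximin = 2.
Column maxima: C1 → 3, C2 → 5, C3 → 6; minimax = 3.
2 ≠ 3, so there is no saddle point; optimal play is mixed.
C is strictly dominated by B, so Row never plays it.
With C eliminated, C3 is strictly dominated by C1 (it gives Row strictly more in every remaining row), so Column never plays it.
On the remaining 2×2 (A, B vs C1, C2):
Let Row play A with probability p. Expected payoff against C1: 2p + 3(1−p) = −p + 3; against C2: 5p + (-1)(1−p) = 6p − 1.
Setting these equal: −p + 3 = 6p − 1 ⇒ −7p = -4 ⇒ p = 4/7, and the value is (-1)·(4/7) + 3 = 17/7.
For Column: with q = P(C1), equating A's and B's payoffs gives −3q + 5 = 4q − 1 ⇒ q = 6/7.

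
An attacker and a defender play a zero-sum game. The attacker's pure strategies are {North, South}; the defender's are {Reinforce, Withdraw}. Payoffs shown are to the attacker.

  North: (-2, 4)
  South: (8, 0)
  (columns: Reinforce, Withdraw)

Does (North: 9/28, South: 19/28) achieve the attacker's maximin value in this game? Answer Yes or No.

Against Reinforce this mix gives (9/28)·(-2) + (19/28)·8 = 67/14.
Against Withdraw this mix gives (9/28)·4 + (19/28)·0 = 9/7.
The defender will play Withdraw, holding the attacker to 9/7. Shifting weight toward the row that does better against Withdraw would raise this floor (the equalizing mix achieves 16/7 against both Withdraw and Reinforce), so the proposed strategy is not optimal.

No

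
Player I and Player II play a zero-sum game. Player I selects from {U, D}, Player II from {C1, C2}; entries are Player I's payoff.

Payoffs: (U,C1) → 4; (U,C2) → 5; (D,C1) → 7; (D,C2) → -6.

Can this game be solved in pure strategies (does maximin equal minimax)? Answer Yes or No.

No

Row minima: U → 4, D → -6; maximin = 4.
Column maxima: C1 → 7, C2 → 5; minimax = 5.
4 ≠ 5, so no pure-strategy equilibrium exists.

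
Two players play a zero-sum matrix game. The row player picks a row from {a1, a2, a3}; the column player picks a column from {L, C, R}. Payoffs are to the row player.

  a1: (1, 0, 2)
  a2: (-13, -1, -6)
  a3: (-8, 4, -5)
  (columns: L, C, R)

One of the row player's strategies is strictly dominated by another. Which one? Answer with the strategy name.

a1 gives a strictly higher payoff than a2 against every column: 1 > -13, 0 > -1, 2 > -6.
So a2 is strictly dominated and the row player never plays it.

a2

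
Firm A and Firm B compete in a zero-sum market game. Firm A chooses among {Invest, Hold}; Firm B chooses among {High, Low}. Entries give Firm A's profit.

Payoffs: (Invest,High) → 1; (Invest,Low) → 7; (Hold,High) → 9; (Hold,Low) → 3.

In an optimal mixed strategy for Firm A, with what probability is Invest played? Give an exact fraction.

Row minima: Invest → 1, Hold → 3; maximin = 3.
Column maxima: High → 9, Low → 7; minimax = 7.
3 ≠ 7, so there is no saddle point; optimal play is mixed.
Let Firm A play Invest with probability p. Expected payoff against High: 1p + 9(1−p) = −8p + 9; against Low: 7p + 3(1−p) = 4p + 3.
Setting these equal: −8p + 9 = 4p + 3 ⇒ −12p = -6 ⇒ p = 1/2, and the value is (-8)·(1/2) + 9 = 5.
For Firm B: with q = P(High), equating Invest's and Hold's payoffs gives −6q + 7 = 6q + 3 ⇒ q = 1/3.

1/2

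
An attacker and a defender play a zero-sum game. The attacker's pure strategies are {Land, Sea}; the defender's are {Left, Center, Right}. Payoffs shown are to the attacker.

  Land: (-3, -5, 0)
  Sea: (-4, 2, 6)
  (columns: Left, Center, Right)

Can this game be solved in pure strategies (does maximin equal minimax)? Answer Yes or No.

No

Row minima: Land → -5, Sea → -4; maximin = -4.
Column maxima: Left → -3, Center → 2, Right → 6; minimax = -3.
-4 ≠ -3, so no pure-strategy equilibrium exists.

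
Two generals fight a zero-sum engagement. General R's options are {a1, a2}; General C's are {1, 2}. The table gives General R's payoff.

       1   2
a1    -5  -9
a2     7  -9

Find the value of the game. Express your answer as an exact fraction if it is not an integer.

Row minima: a1 → -9, a2 → -9; maximin = -9.
Column maxima: 1 → 7, 2 → -9; minimax = -9.
Since maximin = minimax = -9, there is a saddle point and the value is -9.

-9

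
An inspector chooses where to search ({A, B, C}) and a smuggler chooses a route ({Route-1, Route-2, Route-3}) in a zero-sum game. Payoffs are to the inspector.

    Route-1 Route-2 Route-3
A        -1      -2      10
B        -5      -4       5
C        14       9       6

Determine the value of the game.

34/5

Row minima: A → -2, B → -5, C → 6; maximin = 6.
Column maxima: Route-1 → 14, Route-2 → 9, Route-3 → 10; minimax = 9.
6 ≠ 9, so there is no saddle point; optimal play is mixed.
B is strictly dominated by A, so the inspector never plays it.
With B eliminated, Route-1 is strictly dominated by Route-2 (it gives the inspector strictly more in every remaining row), so the smuggler never plays it.
On the remaining 2×2 (A, C vs Route-2, Route-3):
Let the inspector play A with probability p. Expected payoff against Route-2: (-2)p + 9(1−p) = −11p + 9; against Route-3: 10p + 6(1−p) = 4p + 6.
Setting these equal: −11p + 9 = 4p + 6 ⇒ −15p = -3 ⇒ p = 1/5, and the value is (-11)·(1/5) + 9 = 34/5.
For the smuggler: with q = P(Route-2), equating A's and C's payoffs gives −12q + 10 = 3q + 6 ⇒ q = 4/15.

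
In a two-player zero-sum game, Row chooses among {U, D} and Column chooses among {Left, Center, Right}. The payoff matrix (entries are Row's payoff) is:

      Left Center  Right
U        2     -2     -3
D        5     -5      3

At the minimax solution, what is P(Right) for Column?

1/3

Row minima: U → -3, D → -5; maximin = -3.
Column maxima: Left → 5, Center → -2, Right → 3; minimax = -2.
-3 ≠ -2, so there is no saddle point; optimal play is mixed.
Left is strictly dominated by Center (it gives Row strictly more in every row), so Column never plays it.
On the remaining 2×2 (U, D vs Center, Right):
Let Row play U with probability p. Expected payoff against Center: (-2)p + (-5)(1−p) = 3p − 5; against Right: (-3)p + 3(1−p) = −6p + 3.
Setting these equal: 3p − 5 = −6p + 3 ⇒ 9p = 8 ⇒ p = 8/9, and the value is (3)·(8/9) − 5 = -7/3.
For Column: with q = P(Center), equating U's and D's payoffs gives q − 3 = −8q + 3 ⇒ q = 2/3.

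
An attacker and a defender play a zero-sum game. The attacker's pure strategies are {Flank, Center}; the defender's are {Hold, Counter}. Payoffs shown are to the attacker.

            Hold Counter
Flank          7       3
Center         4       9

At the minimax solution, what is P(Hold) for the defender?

Row minima: Flank → 3, Center → 4; maximin = 4.
Column maxima: Hold → 7, Counter → 9; minimax = 7.
4 ≠ 7, so there is no saddle point; optimal play is mixed.
Let the attacker play Flank with probability p. Expected payoff against Hold: 7p + 4(1−p) = 3p + 4; against Counter: 3p + 9(1−p) = −6p + 9.
Setting these equal: 3p + 4 = −6p + 9 ⇒ 9p = 5 ⇒ p = 5/9, and the value is (3)·(5/9) + 4 = 17/3.
For the defender: with q = P(Hold), equating Flank's and Center's payoffs gives 4q + 3 = −5q + 9 ⇒ q = 2/3.

2/3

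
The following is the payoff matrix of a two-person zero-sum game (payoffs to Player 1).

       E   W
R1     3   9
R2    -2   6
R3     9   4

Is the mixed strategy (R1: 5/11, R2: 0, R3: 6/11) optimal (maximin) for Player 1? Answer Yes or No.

Yes

Against E this mix gives (5/11)·3 + (6/11)·9 = 69/11.
Against W this mix gives (5/11)·9 + (6/11)·4 = 69/11.
All of Player 2's active replies (E, W) yield 69/11, and no column does worse for Player 1. The mix makes Player 2 indifferent and guarantees 69/11, so it is optimal.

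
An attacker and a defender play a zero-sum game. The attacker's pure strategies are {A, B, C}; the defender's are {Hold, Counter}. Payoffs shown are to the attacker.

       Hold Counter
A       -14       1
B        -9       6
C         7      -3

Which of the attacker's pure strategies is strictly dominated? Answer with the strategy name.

B gives a strictly higher payoff than A against every column: -9 > -14, 6 > 1.
So A is strictly dominated and the attacker never plays it.

A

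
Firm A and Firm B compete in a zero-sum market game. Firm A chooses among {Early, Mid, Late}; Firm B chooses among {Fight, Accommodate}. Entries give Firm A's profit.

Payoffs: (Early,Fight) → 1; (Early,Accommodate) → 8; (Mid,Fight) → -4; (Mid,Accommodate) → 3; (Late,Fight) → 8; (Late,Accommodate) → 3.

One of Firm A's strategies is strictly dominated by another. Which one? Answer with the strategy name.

Early gives a strictly higher payoff than Mid against every column: 1 > -4, 8 > 3.
So Mid is strictly dominated and Firm A never plays it.

Mid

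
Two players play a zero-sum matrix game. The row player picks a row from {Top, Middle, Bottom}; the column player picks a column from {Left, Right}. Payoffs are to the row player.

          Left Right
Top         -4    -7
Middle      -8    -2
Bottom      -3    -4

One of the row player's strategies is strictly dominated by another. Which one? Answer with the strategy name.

Top

Bottom gives a strictly higher payoff than Top against every column: -3 > -4, -4 > -7.
So Top is strictly dominated and the row player never plays it.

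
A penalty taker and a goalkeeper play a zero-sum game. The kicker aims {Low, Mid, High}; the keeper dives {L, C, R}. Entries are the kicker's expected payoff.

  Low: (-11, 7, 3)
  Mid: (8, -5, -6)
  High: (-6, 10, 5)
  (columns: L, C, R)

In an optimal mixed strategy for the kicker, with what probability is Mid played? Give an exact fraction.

Row minima: Low → -11, Mid → -6, High → -6; maximin = -6.
Column maxima: L → 8, C → 10, R → 5; minimax = 5.
-6 ≠ 5, so there is no saddle point; optimal play is mixed.
Low is strictly dominated by High, so the kicker never plays it.
C is strictly dominated by R (it gives the kicker strictly more in every row), so the keeper never plays it.
On the remaining 2×2 (Mid, High vs L, R):
Let the kicker play Mid with probability p. Expected payoff against L: 8p + (-6)(1−p) = 14p − 6; against R: (-6)p + 5(1−p) = −11p + 5.
Setting these equal: 14p − 6 = −11p + 5 ⇒ 25p = 11 ⇒ p = 11/25, and the value is (14)·(11/25) − 6 = 4/25.
For the keeper: with q = P(L), equating Mid's and High's payoffs gives 14q − 6 = −11q + 5 ⇒ q = 11/25.

11/25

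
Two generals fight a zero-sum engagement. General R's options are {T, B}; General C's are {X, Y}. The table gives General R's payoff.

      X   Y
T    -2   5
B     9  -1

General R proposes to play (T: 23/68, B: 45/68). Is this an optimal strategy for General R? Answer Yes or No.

Against X this mix gives (23/68)·(-2) + (45/68)·9 = 359/68.
Against Y this mix gives (23/68)·5 + (45/68)·(-1) = 35/34.
General C will play Y, holding General R to 35/34. Shifting weight toward the row that does better against Y would raise this floor (the equalizing mix achieves 43/17 against both Y and X), so the proposed strategy is not optimal.

No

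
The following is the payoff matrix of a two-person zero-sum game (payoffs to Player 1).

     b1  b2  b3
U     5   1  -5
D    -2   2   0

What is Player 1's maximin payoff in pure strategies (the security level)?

Row minima: U → -5, D → -2.
The best of these is -2.

-2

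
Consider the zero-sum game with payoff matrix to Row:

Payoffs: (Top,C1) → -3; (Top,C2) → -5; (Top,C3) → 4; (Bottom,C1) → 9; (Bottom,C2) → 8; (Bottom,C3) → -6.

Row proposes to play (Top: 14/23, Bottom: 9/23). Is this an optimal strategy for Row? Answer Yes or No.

Against C1 this mix gives (14/23)·(-3) + (9/23)·9 = 39/23.
Against C2 this mix gives (14/23)·(-5) + (9/23)·8 = 2/23.
Against C3 this mix gives (14/23)·4 + (9/23)·(-6) = 2/23.
All of Column's active replies (C2, C3) yield 2/23, and no column does worse for Row. The mix makes Column indifferent and guarantees 2/23, so it is optimal.

Yes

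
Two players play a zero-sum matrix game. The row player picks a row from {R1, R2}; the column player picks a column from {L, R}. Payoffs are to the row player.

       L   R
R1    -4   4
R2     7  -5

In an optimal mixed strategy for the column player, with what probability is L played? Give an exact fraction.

Row minima: R1 → -4, R2 → -5; maximin = -4.
Column maxima: L → 7, R → 4; minimax = 4.
-4 ≠ 4, so there is no saddle point; optimal play is mixed.
Let the row player play R1 with probability p. Expected payoff against L: (-4)p + 7(1−p) = −11p + 7; against R: 4p + (-5)(1−p) = 9p − 5.
Setting these equal: −11p + 7 = 9p − 5 ⇒ −20p = -12 ⇒ p = 3/5, and the value is (-11)·(3/5) + 7 = 2/5.
For the column player: with q = P(L), equating R1's and R2's payoffs gives −8q + 4 = 12q − 5 ⇒ q = 9/20.

9/20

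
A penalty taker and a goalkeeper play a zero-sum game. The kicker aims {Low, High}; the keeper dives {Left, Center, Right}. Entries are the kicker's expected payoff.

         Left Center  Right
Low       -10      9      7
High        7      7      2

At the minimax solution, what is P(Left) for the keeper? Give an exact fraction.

Row minima: Low → -10, High → 2; maximin = 2.
Column maxima: Left → 7, Center → 9, Right → 7; minimax = 7.
2 ≠ 7, so there is no saddle point; optimal play is mixed.
Center is strictly dominated by Right (it gives the kicker strictly more in every row), so the keeper never plays it.
On the remaining 2×2 (Low, High vs Left, Right):
Let the kicker play Low with probability p. Expected payoff against Left: (-10)p + 7(1−p) = −17p + 7; against Right: 7p + 2(1−p) = 5p + 2.
Setting these equal: −17p + 7 = 5p + 2 ⇒ −22p = -5 ⇒ p = 5/22, and the value is (-17)·(5/22) + 7 = 69/22.
For the keeper: with q = P(Left), equating Low's and High's payoffs gives −17q + 7 = 5q + 2 ⇒ q = 5/22.

5/22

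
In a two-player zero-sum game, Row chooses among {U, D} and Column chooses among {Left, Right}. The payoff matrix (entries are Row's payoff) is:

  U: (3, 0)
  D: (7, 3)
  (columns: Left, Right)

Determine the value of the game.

Row minima: U → 0, D → 3; maximin = 3.
Column maxima: Left → 7, Right → 3; minimax = 3.
Since maximin = minimax = 3, there is a saddle point and the value is 3.

3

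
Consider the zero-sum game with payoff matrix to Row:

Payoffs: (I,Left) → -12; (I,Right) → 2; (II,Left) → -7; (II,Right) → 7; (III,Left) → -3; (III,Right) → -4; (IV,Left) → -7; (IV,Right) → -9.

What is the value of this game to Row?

-49/15

Row minima: I → -12, II → -7, III → -4, IV → -9; maximin = -4.
Column maxima: Left → -3, Right → 7; minimax = -3.
-4 ≠ -3, so there is no saddle point; optimal play is mixed.
I is strictly dominated by II, so Row never plays it.
IV is strictly dominated by III, so Row never plays it.
On the remaining 2×2 (II, III vs Left, Right):
Let Row play II with probability p. Expected payoff against Left: (-7)p + (-3)(1−p) = −4p − 3; against Right: 7p + (-4)(1−p) = 11p − 4.
Setting these equal: −4p − 3 = 11p − 4 ⇒ −15p = -1 ⇒ p = 1/15, and the value is (-4)·(1/15) − 3 = -49/15.
For Column: with q = P(Left), equating II's and III's payoffs gives −14q + 7 = q − 4 ⇒ q = 11/15.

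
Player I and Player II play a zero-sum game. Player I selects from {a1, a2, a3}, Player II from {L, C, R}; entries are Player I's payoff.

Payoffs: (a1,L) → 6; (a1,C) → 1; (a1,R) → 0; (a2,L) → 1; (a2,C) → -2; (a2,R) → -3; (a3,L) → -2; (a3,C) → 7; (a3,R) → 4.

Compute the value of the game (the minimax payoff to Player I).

2

Row minima: a1 → 0, a2 → -3, a3 → -2; maximin = 0.
Column maxima: L → 6, C → 7, R → 4; minimax = 4.
0 ≠ 4, so there is no saddle point; optimal play is mixed.
a2 is strictly dominated by a1, so Player I never plays it.
C is strictly dominated by R (it gives Player I strictly more in every row), so Player II never plays it.
On the remaining 2×2 (a1, a3 vs L, R):
Let Player I play a1 with probability p. Expected payoff against L: 6p + (-2)(1−p) = 8p − 2; against R: 0p + 4(1−p) = −4p + 4.
Setting these equal: 8p − 2 = −4p + 4 ⇒ 12p = 6 ⇒ p = 1/2, and the value is (8)·(1/2) − 2 = 2.
For Player II: with q = P(L), equating a1's and a3's payoffs gives 6q = −6q + 4 ⇒ q = 1/3.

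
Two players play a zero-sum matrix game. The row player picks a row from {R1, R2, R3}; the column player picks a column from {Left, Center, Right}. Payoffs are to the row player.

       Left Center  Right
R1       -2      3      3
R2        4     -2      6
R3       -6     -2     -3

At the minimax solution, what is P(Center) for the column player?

Row minima: R1 → -2, R2 → -2, R3 → -6; maximin = -2.
Column maxima: Left → 4, Center → 3, Right → 6; minimax = 3.
-2 ≠ 3, so there is no saddle point; optimal play is mixed.
R3 is strictly dominated by R1, so the row player never plays it.
Right is strictly dominated by Left (it gives the row player strictly more in every row), so the column player never plays it.
On the remaining 2×2 (R1, R2 vs Left, Center):
Let the row player play R1 with probability p. Expected payoff against Left: (-2)p + 4(1−p) = −6p + 4; against Center: 3p + (-2)(1−p) = 5p − 2.
Setting these equal: −6p + 4 = 5p − 2 ⇒ −11p = -6 ⇒ p = 6/11, and the value is (-6)·(6/11) + 4 = 8/11.
For the column player: with q = P(Left), equating R1's and R2's payoffs gives −5q + 3 = 6q − 2 ⇒ q = 5/11.

6/11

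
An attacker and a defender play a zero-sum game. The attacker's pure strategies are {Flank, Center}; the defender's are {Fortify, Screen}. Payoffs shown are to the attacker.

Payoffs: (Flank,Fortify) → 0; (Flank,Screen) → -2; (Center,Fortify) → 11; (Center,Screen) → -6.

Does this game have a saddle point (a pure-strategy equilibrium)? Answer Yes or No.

Row minima: Flank → -2, Center → -6; maximin = -2.
Column maxima: Fortify → 11, Screen → -2; minimax = -2.
maximin = minimax = -2, so a saddle point exists.

Yes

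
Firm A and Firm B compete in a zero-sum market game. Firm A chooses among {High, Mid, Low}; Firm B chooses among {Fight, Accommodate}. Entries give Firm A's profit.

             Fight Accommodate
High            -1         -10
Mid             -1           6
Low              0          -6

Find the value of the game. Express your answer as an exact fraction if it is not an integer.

Row minima: High → -10, Mid → -1, Low → -6; maximin = -1.
Column maxima: Fight → 0, Accommodate → 6; minimax = 0.
-1 ≠ 0, so there is no saddle point; optimal play is mixed.
High is strictly dominated by Low, so Firm A never plays it.
On the remaining 2×2 (Mid, Low vs Fight, Accommodate):
Let Firm A play Mid with probability p. Expected payoff against Fight: (-1)p + 0(1−p) = −p; against Accommodate: 6p + (-6)(1−p) = 12p − 6.
Setting these equal: −p = 12p − 6 ⇒ −13p = -6 ⇒ p = 6/13, and the value is (-1)·(6/13) = -6/13.
For Firm B: with q = P(Fight), equating Mid's and Low's payoffs gives −7q + 6 = 6q − 6 ⇒ q = 12/13.

-6/13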